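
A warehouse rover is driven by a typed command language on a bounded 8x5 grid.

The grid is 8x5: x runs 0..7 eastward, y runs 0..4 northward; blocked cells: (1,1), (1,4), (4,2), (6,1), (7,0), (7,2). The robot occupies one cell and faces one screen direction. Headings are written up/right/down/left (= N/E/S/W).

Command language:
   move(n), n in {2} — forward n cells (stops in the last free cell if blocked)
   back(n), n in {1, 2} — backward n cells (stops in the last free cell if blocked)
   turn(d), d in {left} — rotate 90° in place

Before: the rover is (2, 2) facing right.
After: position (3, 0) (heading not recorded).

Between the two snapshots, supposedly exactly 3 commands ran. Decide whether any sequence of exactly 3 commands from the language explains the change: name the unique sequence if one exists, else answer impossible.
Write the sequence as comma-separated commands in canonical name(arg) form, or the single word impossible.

key: running back(2) before move(2) would end elsewhere — order is forced
t0: (2, 2) facing right
t=1 move(2) ⇒ (3, 2) facing right
t=2 turn(left) ⇒ (3, 2) facing up
t=3 back(2) ⇒ (3, 0) facing up
no rival 3-sequence matches.

move(2), turn(left), back(2)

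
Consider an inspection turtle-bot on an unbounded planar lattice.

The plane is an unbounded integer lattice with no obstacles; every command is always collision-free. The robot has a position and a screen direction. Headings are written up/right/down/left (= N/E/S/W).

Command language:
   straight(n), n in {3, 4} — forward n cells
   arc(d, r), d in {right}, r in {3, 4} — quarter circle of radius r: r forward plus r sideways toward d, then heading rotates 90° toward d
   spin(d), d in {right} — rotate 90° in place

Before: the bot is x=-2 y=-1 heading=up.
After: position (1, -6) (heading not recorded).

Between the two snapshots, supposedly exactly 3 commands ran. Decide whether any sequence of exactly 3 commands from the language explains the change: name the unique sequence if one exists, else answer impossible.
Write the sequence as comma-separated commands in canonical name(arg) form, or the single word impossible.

arc(right, 3), arc(right, 4), arc(right, 4)

key: running arc(right, 4) before arc(right, 3) would end elsewhere — order is forced
initial: x=-2 y=-1 heading=up
step 1 (arc(right, 3)): x=1 y=2 heading=right
step 2 (arc(right, 4)): x=5 y=-2 heading=down
step 3 (arc(right, 4)): x=1 y=-6 heading=left
no other 3-command option fits: unique.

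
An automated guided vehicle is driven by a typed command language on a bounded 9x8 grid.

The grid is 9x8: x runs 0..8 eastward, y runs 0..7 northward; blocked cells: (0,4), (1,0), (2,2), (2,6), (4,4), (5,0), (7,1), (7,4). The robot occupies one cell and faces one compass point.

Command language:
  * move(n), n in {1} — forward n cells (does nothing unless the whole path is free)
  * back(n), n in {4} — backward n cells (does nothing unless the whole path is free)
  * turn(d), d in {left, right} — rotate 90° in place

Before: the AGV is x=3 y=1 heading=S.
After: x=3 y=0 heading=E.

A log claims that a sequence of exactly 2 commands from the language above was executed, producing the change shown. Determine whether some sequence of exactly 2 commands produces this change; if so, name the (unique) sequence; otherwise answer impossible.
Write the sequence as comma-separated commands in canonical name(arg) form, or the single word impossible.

key: cell and facing (now E) both changed — the 2 commands mix motion and turning
initial: x=3 y=1 heading=S
[1] after move(1): x=3 y=0 heading=S
[2] after turn(left): x=3 y=0 heading=E
uniquely the one of 16 2-step routes that fits.

move(1), turn(left)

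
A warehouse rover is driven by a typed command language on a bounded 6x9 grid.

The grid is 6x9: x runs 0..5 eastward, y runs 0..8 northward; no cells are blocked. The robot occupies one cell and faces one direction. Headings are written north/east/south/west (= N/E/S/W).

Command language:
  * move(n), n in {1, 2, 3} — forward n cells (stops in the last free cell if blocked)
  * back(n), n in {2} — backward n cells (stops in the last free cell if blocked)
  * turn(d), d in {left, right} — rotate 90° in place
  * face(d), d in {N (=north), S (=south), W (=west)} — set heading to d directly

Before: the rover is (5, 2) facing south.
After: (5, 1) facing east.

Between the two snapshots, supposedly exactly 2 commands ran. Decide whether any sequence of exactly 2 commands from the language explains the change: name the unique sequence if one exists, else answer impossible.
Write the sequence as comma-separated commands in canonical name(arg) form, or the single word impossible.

key: running turn(left) before move(1) would end elsewhere — order is forced
initial: (5, 2) facing south
[1] after move(1): (5, 1) facing south
[2] after turn(left): (5, 1) facing east
no rival 2-sequence matches.

move(1), turn(left)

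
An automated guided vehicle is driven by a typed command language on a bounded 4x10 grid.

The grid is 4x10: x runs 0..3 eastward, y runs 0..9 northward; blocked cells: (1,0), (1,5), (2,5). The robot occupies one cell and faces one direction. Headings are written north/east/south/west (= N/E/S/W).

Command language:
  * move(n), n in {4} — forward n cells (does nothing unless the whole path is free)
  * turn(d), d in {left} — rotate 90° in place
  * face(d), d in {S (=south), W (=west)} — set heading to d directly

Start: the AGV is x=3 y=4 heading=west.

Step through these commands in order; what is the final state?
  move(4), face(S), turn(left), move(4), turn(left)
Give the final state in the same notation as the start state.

initial: x=3 y=4 heading=west
[1] after move(4): x=3 y=4 heading=west
[2] after face(S): x=3 y=4 heading=south
[3] after turn(left): x=3 y=4 heading=east
[4] after move(4): x=3 y=4 heading=east
[5] after turn(left): x=3 y=4 heading=north

x=3 y=4 heading=north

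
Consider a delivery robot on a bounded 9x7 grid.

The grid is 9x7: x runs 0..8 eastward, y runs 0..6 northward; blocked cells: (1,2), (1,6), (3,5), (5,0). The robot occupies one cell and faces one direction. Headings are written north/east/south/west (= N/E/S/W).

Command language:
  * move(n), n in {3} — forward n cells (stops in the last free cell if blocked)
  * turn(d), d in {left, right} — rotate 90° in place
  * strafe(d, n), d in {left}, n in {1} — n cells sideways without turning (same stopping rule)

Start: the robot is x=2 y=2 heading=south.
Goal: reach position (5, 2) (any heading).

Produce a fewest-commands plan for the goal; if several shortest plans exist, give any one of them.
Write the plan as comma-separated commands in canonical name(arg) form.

turn(left), move(3)

from: x=2 y=2 heading=south
t=1 turn(left) ⇒ x=2 y=2 heading=east
t=2 move(3) ⇒ x=5 y=2 heading=east
minimal: 2 command(s), checked below 2.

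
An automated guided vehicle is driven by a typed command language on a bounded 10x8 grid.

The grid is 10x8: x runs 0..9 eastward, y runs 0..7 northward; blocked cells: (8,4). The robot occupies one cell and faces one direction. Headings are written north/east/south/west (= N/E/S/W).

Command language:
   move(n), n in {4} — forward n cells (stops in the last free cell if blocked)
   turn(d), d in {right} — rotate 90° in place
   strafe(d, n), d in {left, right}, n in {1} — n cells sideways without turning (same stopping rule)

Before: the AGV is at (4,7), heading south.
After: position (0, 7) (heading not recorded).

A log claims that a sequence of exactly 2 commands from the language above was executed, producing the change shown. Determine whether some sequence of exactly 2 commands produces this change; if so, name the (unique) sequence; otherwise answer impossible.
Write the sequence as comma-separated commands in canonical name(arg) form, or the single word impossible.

turn(right), move(4)

key: order matters: swapping turn(right) and move(4) lands elsewhere
initial: at (4,7), heading south
1. turn(right) → at (4,7), heading west
2. move(4) → at (0,7), heading west
all 16 alternatives checked — unique.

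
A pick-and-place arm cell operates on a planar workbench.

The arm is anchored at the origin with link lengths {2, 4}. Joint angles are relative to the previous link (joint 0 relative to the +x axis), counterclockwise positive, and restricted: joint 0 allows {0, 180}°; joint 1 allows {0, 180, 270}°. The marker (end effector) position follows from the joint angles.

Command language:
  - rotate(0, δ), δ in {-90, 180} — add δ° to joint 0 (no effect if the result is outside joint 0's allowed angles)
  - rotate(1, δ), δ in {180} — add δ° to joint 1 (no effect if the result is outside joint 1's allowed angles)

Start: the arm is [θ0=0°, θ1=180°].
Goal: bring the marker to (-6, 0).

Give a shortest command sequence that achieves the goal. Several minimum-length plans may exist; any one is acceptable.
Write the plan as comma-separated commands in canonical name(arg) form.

from: [θ0=0°, θ1=180°]
1. rotate(1, 180) → [θ0=0°, θ1=0°]
2. rotate(0, 180) → [θ0=180°, θ1=0°]
minimal: 2 command(s), checked below 2.

rotate(1, 180), rotate(0, 180)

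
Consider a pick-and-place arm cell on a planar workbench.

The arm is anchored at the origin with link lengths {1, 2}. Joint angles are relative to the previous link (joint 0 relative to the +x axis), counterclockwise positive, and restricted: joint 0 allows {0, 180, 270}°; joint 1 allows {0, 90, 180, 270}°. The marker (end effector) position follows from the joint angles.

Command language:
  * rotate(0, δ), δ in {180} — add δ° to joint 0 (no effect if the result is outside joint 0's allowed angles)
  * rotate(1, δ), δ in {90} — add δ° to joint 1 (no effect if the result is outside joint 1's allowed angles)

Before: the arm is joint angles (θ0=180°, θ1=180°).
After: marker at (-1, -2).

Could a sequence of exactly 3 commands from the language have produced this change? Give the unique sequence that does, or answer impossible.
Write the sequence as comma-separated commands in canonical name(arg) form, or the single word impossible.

from: joint angles (θ0=180°, θ1=180°)
t=1 rotate(1, 90) ⇒ joint angles (θ0=180°, θ1=270°)
t=2 rotate(1, 90) ⇒ joint angles (θ0=180°, θ1=0°)
t=3 rotate(1, 90) ⇒ joint angles (θ0=180°, θ1=90°)
uniquely the one of 8 3-step routes that fits.

rotate(1, 90), rotate(1, 90), rotate(1, 90)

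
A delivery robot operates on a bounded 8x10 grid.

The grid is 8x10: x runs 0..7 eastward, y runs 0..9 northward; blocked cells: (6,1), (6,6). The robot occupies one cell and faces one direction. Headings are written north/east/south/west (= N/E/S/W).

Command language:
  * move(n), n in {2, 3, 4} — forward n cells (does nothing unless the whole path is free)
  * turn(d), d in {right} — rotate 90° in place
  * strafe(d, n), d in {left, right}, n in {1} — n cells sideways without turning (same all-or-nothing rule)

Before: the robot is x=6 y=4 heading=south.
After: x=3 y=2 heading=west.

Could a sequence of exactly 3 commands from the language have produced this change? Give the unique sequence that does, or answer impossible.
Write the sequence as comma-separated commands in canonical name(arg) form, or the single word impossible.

key: cell and facing (now W) both changed — the 3 commands mix motion and turning
t0: x=6 y=4 heading=south
t=1 move(2) ⇒ x=6 y=2 heading=south
t=2 turn(right) ⇒ x=6 y=2 heading=west
t=3 move(3) ⇒ x=3 y=2 heading=west
no other 3-command option fits: unique.

move(2), turn(right), move(3)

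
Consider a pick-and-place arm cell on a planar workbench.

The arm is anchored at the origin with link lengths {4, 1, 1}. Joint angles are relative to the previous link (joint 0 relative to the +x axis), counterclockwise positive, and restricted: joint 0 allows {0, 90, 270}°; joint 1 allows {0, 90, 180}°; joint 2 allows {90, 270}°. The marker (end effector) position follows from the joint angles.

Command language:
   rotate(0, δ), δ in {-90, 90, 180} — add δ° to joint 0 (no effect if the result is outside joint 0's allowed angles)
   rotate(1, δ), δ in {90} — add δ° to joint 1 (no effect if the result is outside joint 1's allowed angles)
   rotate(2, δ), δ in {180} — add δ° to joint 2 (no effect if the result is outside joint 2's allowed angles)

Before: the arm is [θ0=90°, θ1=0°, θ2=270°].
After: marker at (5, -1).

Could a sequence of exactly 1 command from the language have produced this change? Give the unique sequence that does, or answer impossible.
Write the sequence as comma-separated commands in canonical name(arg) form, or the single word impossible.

begin: [θ0=90°, θ1=0°, θ2=270°]
1. rotate(0, -90) → [θ0=0°, θ1=0°, θ2=270°]
all 5 alternatives checked — unique.

rotate(0, -90)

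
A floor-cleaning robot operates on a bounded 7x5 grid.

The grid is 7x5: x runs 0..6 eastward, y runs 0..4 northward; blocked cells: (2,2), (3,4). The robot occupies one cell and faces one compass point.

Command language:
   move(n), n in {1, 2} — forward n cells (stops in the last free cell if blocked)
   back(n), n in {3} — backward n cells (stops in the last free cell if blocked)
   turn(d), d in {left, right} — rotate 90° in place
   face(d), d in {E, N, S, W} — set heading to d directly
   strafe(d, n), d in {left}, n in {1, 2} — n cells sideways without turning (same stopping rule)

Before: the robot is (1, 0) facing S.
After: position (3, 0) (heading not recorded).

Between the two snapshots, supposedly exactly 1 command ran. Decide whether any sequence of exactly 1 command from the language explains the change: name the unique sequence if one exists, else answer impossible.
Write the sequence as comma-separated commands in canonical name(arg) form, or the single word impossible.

strafe(left, 2)

begin: (1, 0) facing S
1. strafe(left, 2) → (3, 0) facing S
no rival 1-sequence matches.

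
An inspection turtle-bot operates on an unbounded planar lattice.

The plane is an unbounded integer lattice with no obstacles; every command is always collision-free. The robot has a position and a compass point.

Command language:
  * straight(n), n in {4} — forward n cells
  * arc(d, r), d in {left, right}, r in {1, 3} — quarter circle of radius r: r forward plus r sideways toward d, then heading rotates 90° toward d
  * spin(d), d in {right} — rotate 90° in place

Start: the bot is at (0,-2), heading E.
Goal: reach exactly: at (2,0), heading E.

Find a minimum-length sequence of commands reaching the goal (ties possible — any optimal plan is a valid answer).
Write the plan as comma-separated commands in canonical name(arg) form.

arc(left, 1), arc(right, 1)

start: at (0,-2), heading E
step 1 (arc(left, 1)): at (1,-1), heading N
step 2 (arc(right, 1)): at (2,0), heading E
nothing shorter than 2 reaches the goal.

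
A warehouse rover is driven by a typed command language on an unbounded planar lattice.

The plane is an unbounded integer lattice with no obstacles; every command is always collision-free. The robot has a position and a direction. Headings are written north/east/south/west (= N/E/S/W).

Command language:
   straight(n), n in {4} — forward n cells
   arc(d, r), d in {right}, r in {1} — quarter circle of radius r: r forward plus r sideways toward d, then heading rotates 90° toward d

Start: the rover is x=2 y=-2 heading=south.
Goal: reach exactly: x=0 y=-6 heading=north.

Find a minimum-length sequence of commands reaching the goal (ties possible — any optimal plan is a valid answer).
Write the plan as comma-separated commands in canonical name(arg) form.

begin: x=2 y=-2 heading=south
step 1 (straight(4)): x=2 y=-6 heading=south
step 2 (arc(right, 1)): x=1 y=-7 heading=west
step 3 (arc(right, 1)): x=0 y=-6 heading=north
shorter routes all fall short; 3 is best.

straight(4), arc(right, 1), arc(right, 1)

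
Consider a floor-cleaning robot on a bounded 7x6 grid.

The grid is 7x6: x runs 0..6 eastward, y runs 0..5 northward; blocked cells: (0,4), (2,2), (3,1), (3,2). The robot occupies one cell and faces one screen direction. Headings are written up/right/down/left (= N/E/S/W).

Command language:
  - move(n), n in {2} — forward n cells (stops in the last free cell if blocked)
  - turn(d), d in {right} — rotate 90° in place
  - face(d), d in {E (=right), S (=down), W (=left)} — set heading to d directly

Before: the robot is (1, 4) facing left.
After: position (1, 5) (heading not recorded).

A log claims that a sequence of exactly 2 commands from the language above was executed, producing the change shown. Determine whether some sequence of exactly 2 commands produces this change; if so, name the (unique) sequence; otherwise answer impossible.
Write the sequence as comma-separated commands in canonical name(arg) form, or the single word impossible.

turn(right), move(2)

key: running move(2) before turn(right) would end elsewhere — order is forced
begin: (1, 4) facing left
1. turn(right) → (1, 4) facing up
2. move(2) → (1, 5) facing up
uniquely the one of 25 2-step routes that fits.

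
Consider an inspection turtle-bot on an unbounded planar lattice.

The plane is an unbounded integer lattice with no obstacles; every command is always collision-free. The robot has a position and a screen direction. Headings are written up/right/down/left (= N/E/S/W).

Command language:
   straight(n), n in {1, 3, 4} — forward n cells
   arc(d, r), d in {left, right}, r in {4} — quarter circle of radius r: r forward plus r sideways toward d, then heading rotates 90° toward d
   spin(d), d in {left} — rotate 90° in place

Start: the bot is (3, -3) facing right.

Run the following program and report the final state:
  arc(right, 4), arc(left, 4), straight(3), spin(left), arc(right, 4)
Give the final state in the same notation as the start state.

(18, -7) facing right

begin: (3, -3) facing right
step 1 (arc(right, 4)): (7, -7) facing down
step 2 (arc(left, 4)): (11, -11) facing right
step 3 (straight(3)): (14, -11) facing right
step 4 (spin(left)): (14, -11) facing up
step 5 (arc(right, 4)): (18, -7) facing right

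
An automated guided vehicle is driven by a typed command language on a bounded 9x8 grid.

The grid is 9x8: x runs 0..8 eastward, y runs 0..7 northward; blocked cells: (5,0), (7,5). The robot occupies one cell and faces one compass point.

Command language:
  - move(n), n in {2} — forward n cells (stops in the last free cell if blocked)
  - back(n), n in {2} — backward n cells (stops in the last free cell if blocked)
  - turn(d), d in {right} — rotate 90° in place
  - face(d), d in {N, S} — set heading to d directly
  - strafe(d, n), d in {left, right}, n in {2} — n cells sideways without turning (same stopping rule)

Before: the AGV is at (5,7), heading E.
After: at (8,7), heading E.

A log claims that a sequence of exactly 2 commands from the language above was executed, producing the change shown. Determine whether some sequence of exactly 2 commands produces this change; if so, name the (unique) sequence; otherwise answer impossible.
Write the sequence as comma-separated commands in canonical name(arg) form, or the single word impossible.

key: the second move(2) runs into the grid edge before its full distance
start: at (5,7), heading E
1. move(2) → at (7,7), heading E
2. move(2) → at (8,7), heading E
uniquely the one of 49 2-step routes that fits.

move(2), move(2)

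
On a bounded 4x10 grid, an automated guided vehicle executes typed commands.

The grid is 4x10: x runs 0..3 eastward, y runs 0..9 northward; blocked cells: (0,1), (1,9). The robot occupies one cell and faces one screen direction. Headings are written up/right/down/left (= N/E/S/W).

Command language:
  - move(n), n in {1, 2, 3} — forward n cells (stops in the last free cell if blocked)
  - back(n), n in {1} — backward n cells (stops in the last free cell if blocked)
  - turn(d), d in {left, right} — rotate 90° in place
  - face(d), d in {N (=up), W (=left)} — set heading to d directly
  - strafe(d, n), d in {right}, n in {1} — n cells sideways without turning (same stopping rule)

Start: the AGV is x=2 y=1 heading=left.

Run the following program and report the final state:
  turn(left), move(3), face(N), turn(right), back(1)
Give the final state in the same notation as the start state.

x=1 y=0 heading=right

start: x=2 y=1 heading=left
step 1 (turn(left)): x=2 y=1 heading=down
step 2 (move(3)): x=2 y=0 heading=down
step 3 (face(N)): x=2 y=0 heading=up
step 4 (turn(right)): x=2 y=0 heading=right
step 5 (back(1)): x=1 y=0 heading=right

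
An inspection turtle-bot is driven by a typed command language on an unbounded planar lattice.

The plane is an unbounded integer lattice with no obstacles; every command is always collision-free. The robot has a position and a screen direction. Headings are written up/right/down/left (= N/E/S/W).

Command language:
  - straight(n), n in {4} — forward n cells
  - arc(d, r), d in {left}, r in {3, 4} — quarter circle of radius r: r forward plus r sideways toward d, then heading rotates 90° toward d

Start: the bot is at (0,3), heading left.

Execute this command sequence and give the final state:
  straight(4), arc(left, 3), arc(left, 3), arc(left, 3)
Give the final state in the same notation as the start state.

at (-1,0), heading up

begin: at (0,3), heading left
step 1 (straight(4)): at (-4,3), heading left
step 2 (arc(left, 3)): at (-7,0), heading down
step 3 (arc(left, 3)): at (-4,-3), heading right
step 4 (arc(left, 3)): at (-1,0), heading up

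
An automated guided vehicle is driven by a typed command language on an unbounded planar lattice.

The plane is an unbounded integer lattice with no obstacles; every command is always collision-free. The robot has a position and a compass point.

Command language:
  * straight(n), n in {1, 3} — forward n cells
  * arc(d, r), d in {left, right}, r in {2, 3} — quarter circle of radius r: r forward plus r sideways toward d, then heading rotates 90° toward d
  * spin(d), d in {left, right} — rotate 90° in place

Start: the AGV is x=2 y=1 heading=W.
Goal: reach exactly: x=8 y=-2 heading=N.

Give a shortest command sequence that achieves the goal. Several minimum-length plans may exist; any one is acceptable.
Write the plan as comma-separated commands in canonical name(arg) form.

from: x=2 y=1 heading=W
step 1 (arc(left, 3)): x=-1 y=-2 heading=S
step 2 (arc(left, 3)): x=2 y=-5 heading=E
step 3 (straight(3)): x=5 y=-5 heading=E
step 4 (arc(left, 3)): x=8 y=-2 heading=N
shorter routes all fall short; 4 is best.

arc(left, 3), arc(left, 3), straight(3), arc(left, 3)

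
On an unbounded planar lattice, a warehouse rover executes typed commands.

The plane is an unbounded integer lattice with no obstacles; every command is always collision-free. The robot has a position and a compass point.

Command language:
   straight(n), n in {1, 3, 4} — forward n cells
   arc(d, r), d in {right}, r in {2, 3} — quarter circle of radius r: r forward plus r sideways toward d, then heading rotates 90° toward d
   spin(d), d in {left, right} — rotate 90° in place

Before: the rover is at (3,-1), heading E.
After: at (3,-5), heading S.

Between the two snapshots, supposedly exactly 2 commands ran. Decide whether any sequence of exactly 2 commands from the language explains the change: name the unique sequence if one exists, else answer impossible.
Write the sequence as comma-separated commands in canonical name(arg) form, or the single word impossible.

spin(right), straight(4)

key: position moved to (3,-5) AND the heading swung to S — translation plus rotation needed
start: at (3,-1), heading E
[1] after spin(right): at (3,-1), heading S
[2] after straight(4): at (3,-5), heading S
uniquely the one of 49 2-step routes that fits.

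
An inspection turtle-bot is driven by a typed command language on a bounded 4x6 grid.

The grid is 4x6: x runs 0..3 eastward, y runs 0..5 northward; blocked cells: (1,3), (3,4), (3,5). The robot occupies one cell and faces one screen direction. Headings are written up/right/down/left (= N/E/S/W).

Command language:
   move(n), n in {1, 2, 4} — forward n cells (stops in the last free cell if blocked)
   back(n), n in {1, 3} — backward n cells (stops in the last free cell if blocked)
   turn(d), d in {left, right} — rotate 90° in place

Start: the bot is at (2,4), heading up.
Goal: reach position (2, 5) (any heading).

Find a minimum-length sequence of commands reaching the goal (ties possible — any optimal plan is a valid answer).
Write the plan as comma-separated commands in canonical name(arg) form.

start: at (2,4), heading up
1. move(2) → at (2,5), heading up
no 0-step plan works, so 1 is optimal.

move(2)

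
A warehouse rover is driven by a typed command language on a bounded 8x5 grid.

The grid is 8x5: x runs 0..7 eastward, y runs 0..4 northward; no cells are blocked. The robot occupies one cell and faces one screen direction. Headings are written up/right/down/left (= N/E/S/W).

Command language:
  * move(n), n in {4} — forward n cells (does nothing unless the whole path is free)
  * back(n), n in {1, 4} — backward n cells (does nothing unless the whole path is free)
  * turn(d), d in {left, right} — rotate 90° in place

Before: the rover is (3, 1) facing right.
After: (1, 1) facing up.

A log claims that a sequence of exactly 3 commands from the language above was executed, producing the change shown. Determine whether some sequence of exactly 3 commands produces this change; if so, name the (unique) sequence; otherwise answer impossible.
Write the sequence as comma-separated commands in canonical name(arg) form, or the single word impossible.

back(1), back(1), turn(left)

key: order matters: swapping back(1) and turn(left) lands elsewhere
from: (3, 1) facing right
1. back(1) → (2, 1) facing right
2. back(1) → (1, 1) facing right
3. turn(left) → (1, 1) facing up
no other 3-command option fits: unique.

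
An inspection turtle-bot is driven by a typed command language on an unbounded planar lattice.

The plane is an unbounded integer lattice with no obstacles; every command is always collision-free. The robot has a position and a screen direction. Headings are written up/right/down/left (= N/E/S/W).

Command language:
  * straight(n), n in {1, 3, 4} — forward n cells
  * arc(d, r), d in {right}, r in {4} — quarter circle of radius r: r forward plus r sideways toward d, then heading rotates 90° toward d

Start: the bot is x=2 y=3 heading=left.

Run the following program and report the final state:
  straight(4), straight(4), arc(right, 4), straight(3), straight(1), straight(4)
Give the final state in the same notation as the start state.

x=-10 y=15 heading=up

from: x=2 y=3 heading=left
t=1 straight(4) ⇒ x=-2 y=3 heading=left
t=2 straight(4) ⇒ x=-6 y=3 heading=left
t=3 arc(right, 4) ⇒ x=-10 y=7 heading=up
t=4 straight(3) ⇒ x=-10 y=10 heading=up
t=5 straight(1) ⇒ x=-10 y=11 heading=up
t=6 straight(4) ⇒ x=-10 y=15 heading=up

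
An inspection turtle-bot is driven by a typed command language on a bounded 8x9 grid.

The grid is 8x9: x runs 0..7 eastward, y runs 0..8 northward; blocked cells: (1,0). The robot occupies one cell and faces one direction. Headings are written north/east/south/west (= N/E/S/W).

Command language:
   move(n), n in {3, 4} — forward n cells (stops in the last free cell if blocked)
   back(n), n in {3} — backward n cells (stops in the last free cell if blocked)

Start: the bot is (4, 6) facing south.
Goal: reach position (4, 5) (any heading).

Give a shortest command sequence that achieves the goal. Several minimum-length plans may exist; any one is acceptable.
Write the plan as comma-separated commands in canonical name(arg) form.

back(3), move(3)

from: (4, 6) facing south
t=1 back(3) ⇒ (4, 8) facing south
t=2 move(3) ⇒ (4, 5) facing south
no 1-step plan works, so 2 is optimal.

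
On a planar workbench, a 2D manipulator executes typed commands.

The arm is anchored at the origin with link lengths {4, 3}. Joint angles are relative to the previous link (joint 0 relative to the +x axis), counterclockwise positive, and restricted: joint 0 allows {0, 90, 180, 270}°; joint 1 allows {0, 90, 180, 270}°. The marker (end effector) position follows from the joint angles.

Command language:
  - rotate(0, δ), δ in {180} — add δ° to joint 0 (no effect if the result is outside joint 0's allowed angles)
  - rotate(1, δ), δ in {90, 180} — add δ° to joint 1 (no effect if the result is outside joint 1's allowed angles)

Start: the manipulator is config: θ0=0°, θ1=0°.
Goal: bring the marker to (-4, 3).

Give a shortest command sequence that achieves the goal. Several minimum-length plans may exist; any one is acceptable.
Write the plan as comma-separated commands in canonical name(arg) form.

begin: config: θ0=0°, θ1=0°
step 1 (rotate(1, 90)): config: θ0=0°, θ1=90°
step 2 (rotate(0, 180)): config: θ0=180°, θ1=90°
step 3 (rotate(1, 180)): config: θ0=180°, θ1=270°
nothing shorter than 3 reaches the goal.

rotate(1, 90), rotate(0, 180), rotate(1, 180)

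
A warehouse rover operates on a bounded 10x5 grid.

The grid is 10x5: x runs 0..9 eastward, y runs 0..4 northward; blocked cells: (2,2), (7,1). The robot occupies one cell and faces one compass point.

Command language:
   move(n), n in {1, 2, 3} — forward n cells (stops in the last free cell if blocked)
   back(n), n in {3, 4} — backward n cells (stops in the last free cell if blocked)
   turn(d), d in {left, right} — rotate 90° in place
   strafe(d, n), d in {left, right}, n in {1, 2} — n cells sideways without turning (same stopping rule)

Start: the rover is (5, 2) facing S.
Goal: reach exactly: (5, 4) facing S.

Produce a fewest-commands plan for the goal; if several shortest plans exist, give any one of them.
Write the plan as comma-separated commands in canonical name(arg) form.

back(3)

initial: (5, 2) facing S
1. back(3) → (5, 4) facing S
minimal: 1 command(s), checked below 1.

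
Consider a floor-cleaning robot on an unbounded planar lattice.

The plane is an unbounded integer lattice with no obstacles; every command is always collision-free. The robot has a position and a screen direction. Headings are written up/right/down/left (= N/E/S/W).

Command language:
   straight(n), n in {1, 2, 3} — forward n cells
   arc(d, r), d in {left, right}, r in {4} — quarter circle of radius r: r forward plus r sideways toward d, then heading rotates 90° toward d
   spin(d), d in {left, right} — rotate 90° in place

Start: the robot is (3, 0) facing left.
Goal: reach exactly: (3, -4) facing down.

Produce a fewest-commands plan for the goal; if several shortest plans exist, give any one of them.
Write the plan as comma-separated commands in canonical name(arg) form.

start: (3, 0) facing left
t=1 spin(left) ⇒ (3, 0) facing down
t=2 straight(2) ⇒ (3, -2) facing down
t=3 straight(2) ⇒ (3, -4) facing down
shorter routes all fall short; 3 is best.

spin(left), straight(2), straight(2)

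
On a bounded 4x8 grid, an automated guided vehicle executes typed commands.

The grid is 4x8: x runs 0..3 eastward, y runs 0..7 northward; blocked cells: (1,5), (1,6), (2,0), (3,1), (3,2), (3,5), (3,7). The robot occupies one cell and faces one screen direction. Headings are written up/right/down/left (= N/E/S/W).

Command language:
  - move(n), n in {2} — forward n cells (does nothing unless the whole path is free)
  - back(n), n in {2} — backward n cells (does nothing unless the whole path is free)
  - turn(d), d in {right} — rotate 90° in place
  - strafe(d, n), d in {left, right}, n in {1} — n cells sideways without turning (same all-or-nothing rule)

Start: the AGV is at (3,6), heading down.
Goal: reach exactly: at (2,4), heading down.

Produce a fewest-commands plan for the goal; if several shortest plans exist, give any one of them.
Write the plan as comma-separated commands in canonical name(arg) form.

begin: at (3,6), heading down
t=1 strafe(right, 1) ⇒ at (2,6), heading down
t=2 move(2) ⇒ at (2,4), heading down
nothing shorter than 2 reaches the goal.

strafe(right, 1), move(2)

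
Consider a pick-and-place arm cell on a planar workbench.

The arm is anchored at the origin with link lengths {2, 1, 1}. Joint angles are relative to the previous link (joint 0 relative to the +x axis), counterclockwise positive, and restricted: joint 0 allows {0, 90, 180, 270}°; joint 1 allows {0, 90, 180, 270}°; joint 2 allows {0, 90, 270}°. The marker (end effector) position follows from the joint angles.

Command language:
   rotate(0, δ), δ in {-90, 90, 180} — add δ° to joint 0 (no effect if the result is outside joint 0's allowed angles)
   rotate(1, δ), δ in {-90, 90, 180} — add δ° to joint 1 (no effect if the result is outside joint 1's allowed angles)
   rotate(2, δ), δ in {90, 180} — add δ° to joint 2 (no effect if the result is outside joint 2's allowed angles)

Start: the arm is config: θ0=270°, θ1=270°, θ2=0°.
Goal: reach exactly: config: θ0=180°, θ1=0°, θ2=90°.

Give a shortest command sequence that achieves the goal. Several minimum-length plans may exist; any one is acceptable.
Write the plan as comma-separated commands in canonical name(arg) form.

start: config: θ0=270°, θ1=270°, θ2=0°
t=1 rotate(0, -90) ⇒ config: θ0=180°, θ1=270°, θ2=0°
t=2 rotate(2, 90) ⇒ config: θ0=180°, θ1=270°, θ2=90°
t=3 rotate(1, 90) ⇒ config: θ0=180°, θ1=0°, θ2=90°
shorter routes all fall short; 3 is best.

rotate(0, -90), rotate(2, 90), rotate(1, 90)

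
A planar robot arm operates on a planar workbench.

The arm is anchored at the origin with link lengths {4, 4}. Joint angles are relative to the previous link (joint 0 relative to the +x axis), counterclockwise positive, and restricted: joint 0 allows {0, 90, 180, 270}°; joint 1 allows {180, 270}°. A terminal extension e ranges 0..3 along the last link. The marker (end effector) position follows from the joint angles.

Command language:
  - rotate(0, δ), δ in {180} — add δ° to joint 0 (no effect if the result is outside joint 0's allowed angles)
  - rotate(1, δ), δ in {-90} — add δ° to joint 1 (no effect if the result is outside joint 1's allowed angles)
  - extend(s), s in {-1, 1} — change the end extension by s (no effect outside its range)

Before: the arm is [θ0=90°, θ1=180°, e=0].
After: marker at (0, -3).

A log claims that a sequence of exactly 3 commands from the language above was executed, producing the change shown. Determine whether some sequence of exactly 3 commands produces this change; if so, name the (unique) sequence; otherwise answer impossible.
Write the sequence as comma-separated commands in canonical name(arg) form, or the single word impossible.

start: [θ0=90°, θ1=180°, e=0]
[1] after extend(1): [θ0=90°, θ1=180°, e=1]
[2] after extend(1): [θ0=90°, θ1=180°, e=2]
[3] after extend(1): [θ0=90°, θ1=180°, e=3]
no rival 3-sequence matches.

extend(1), extend(1), extend(1)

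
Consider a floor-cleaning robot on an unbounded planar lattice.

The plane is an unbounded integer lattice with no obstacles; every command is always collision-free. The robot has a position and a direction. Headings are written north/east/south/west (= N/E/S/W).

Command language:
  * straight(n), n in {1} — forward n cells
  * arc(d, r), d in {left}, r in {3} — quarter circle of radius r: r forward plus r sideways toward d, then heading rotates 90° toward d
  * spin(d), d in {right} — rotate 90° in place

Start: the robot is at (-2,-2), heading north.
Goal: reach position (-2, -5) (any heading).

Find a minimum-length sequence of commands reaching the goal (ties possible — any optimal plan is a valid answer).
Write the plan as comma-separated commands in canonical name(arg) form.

spin(right), spin(right), straight(1), straight(1), straight(1)

from: at (-2,-2), heading north
t=1 spin(right) ⇒ at (-2,-2), heading east
t=2 spin(right) ⇒ at (-2,-2), heading south
t=3 straight(1) ⇒ at (-2,-3), heading south
t=4 straight(1) ⇒ at (-2,-4), heading south
t=5 straight(1) ⇒ at (-2,-5), heading south
nothing shorter than 5 reaches the goal.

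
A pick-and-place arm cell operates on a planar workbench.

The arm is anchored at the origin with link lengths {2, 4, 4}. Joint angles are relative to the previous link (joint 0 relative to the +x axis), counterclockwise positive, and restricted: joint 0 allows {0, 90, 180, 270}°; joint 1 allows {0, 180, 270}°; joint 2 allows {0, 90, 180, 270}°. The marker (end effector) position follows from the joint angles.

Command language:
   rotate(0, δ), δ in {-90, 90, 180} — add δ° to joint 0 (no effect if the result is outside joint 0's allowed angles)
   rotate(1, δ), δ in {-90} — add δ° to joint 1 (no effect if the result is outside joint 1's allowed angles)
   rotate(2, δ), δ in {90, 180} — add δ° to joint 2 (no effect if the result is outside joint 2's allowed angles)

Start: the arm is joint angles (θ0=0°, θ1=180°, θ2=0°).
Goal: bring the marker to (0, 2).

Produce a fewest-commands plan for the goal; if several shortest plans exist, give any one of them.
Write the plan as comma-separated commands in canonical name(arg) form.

initial: joint angles (θ0=0°, θ1=180°, θ2=0°)
step 1 (rotate(0, 90)): joint angles (θ0=90°, θ1=180°, θ2=0°)
step 2 (rotate(2, 180)): joint angles (θ0=90°, θ1=180°, θ2=180°)
no 1-step plan works, so 2 is optimal.

rotate(0, 90), rotate(2, 180)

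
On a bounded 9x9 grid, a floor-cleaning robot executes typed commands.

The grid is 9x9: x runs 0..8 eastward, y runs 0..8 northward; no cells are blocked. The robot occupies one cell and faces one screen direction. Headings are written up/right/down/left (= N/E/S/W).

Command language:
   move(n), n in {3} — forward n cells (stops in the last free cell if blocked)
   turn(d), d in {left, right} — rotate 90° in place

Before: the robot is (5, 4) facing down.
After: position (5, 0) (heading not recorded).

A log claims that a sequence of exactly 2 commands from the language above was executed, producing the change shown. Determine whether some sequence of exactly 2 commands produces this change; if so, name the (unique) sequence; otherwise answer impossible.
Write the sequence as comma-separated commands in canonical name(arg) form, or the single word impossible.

move(3), move(3)

key: the second move(3) runs into the grid edge before its full distance
begin: (5, 4) facing down
[1] after move(3): (5, 1) facing down
[2] after move(3): (5, 0) facing down
no rival 2-sequence matches.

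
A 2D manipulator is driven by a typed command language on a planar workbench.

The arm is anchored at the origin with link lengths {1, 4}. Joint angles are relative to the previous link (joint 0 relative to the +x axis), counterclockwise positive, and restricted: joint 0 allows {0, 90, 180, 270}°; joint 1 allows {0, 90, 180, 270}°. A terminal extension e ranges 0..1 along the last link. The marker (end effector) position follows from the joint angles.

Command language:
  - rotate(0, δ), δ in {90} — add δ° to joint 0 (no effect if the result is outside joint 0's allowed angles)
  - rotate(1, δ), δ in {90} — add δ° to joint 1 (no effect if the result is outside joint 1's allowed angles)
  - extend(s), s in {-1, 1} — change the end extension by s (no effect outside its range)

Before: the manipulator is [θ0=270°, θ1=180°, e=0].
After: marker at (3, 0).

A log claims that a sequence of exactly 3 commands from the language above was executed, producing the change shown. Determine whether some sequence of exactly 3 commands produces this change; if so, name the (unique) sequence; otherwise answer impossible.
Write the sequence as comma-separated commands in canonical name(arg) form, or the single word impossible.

from: [θ0=270°, θ1=180°, e=0]
step 1 (rotate(0, 90)): [θ0=0°, θ1=180°, e=0]
step 2 (rotate(0, 90)): [θ0=90°, θ1=180°, e=0]
step 3 (rotate(0, 90)): [θ0=180°, θ1=180°, e=0]
all 64 alternatives checked — unique.

rotate(0, 90), rotate(0, 90), rotate(0, 90)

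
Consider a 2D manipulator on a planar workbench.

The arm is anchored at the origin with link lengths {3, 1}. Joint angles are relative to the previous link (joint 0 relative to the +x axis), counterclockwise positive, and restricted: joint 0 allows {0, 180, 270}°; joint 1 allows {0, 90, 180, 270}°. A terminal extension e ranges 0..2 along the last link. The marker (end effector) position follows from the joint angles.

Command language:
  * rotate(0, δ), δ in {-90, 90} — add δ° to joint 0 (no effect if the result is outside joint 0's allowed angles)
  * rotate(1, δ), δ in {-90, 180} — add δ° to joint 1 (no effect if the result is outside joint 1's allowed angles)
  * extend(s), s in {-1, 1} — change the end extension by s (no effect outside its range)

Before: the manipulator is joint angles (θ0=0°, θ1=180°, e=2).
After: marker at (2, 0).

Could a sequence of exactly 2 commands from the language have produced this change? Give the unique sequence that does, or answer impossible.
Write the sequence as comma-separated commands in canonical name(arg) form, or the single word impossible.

start: joint angles (θ0=0°, θ1=180°, e=2)
1. extend(-1) → joint angles (θ0=0°, θ1=180°, e=1)
2. extend(-1) → joint angles (θ0=0°, θ1=180°, e=0)
no other 2-command option fits: unique.

extend(-1), extend(-1)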